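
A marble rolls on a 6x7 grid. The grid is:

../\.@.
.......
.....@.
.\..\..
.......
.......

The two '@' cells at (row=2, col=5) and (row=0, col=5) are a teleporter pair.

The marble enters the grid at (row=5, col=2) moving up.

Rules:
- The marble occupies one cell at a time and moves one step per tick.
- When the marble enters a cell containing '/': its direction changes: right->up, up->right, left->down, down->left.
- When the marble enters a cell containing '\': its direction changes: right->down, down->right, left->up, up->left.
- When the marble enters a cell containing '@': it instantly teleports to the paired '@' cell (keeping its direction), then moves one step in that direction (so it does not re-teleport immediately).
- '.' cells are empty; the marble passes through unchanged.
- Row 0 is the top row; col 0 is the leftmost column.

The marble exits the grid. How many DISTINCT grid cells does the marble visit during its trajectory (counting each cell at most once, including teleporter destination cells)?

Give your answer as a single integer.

Step 1: enter (5,2), '.' pass, move up to (4,2)
Step 2: enter (4,2), '.' pass, move up to (3,2)
Step 3: enter (3,2), '.' pass, move up to (2,2)
Step 4: enter (2,2), '.' pass, move up to (1,2)
Step 5: enter (1,2), '.' pass, move up to (0,2)
Step 6: enter (0,2), '/' deflects up->right, move right to (0,3)
Step 7: enter (0,3), '\' deflects right->down, move down to (1,3)
Step 8: enter (1,3), '.' pass, move down to (2,3)
Step 9: enter (2,3), '.' pass, move down to (3,3)
Step 10: enter (3,3), '.' pass, move down to (4,3)
Step 11: enter (4,3), '.' pass, move down to (5,3)
Step 12: enter (5,3), '.' pass, move down to (6,3)
Step 13: at (6,3) — EXIT via bottom edge, pos 3
Distinct cells visited: 12 (path length 12)

Answer: 12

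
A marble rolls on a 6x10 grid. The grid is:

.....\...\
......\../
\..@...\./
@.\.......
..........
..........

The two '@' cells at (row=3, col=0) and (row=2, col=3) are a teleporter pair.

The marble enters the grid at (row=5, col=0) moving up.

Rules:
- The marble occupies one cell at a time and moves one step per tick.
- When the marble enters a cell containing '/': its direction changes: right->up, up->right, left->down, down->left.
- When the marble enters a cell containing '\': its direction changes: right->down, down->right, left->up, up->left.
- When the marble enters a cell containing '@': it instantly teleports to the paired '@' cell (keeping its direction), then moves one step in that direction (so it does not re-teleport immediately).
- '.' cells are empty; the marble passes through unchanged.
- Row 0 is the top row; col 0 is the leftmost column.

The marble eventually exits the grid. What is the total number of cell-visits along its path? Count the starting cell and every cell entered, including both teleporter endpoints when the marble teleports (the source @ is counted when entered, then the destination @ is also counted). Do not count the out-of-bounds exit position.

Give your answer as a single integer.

Answer: 6

Derivation:
Step 1: enter (5,0), '.' pass, move up to (4,0)
Step 2: enter (4,0), '.' pass, move up to (3,0)
Step 3: enter (3,0), '@' teleport (3,0)->(2,3), also enter (2,3), move up to (1,3)
Step 4: enter (1,3), '.' pass, move up to (0,3)
Step 5: enter (0,3), '.' pass, move up to (-1,3)
Step 6: at (-1,3) — EXIT via top edge, pos 3
Path length (cell visits): 6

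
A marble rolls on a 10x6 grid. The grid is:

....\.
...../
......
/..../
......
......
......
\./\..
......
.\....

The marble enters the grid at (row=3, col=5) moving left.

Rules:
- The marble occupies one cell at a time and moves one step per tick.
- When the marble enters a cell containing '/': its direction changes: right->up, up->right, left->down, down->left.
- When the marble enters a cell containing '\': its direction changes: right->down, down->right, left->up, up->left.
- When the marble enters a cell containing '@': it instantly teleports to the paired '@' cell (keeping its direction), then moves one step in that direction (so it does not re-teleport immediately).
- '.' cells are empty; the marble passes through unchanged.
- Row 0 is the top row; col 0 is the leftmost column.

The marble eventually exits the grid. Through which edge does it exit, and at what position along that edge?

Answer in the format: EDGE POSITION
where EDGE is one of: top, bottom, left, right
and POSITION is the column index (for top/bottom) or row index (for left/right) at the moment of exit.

Answer: bottom 5

Derivation:
Step 1: enter (3,5), '/' deflects left->down, move down to (4,5)
Step 2: enter (4,5), '.' pass, move down to (5,5)
Step 3: enter (5,5), '.' pass, move down to (6,5)
Step 4: enter (6,5), '.' pass, move down to (7,5)
Step 5: enter (7,5), '.' pass, move down to (8,5)
Step 6: enter (8,5), '.' pass, move down to (9,5)
Step 7: enter (9,5), '.' pass, move down to (10,5)
Step 8: at (10,5) — EXIT via bottom edge, pos 5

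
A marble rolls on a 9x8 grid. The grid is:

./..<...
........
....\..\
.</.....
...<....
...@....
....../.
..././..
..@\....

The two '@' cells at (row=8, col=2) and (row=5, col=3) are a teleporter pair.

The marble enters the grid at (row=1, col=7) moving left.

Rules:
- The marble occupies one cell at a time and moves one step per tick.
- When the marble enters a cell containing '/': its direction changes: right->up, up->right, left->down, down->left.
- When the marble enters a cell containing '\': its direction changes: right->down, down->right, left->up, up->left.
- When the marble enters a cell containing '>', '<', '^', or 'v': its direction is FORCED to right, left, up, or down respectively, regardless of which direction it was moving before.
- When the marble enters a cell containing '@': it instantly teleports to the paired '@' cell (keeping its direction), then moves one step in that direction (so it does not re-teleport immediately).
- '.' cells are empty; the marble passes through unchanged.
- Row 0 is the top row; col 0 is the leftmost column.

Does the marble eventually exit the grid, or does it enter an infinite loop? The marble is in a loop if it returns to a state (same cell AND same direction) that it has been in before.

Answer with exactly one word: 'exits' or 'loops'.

Step 1: enter (1,7), '.' pass, move left to (1,6)
Step 2: enter (1,6), '.' pass, move left to (1,5)
Step 3: enter (1,5), '.' pass, move left to (1,4)
Step 4: enter (1,4), '.' pass, move left to (1,3)
Step 5: enter (1,3), '.' pass, move left to (1,2)
Step 6: enter (1,2), '.' pass, move left to (1,1)
Step 7: enter (1,1), '.' pass, move left to (1,0)
Step 8: enter (1,0), '.' pass, move left to (1,-1)
Step 9: at (1,-1) — EXIT via left edge, pos 1

Answer: exits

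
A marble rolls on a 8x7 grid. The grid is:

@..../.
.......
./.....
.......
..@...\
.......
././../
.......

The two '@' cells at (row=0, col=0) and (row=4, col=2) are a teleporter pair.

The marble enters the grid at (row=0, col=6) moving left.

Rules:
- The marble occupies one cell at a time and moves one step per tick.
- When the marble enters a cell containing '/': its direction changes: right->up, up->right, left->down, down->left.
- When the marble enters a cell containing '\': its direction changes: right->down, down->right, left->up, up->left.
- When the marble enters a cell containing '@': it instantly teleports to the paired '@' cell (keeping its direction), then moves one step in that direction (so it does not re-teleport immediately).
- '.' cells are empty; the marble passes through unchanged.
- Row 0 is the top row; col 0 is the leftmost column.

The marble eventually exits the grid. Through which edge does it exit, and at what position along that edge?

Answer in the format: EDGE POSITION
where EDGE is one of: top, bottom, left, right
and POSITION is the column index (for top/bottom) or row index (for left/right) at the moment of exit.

Answer: bottom 5

Derivation:
Step 1: enter (0,6), '.' pass, move left to (0,5)
Step 2: enter (0,5), '/' deflects left->down, move down to (1,5)
Step 3: enter (1,5), '.' pass, move down to (2,5)
Step 4: enter (2,5), '.' pass, move down to (3,5)
Step 5: enter (3,5), '.' pass, move down to (4,5)
Step 6: enter (4,5), '.' pass, move down to (5,5)
Step 7: enter (5,5), '.' pass, move down to (6,5)
Step 8: enter (6,5), '.' pass, move down to (7,5)
Step 9: enter (7,5), '.' pass, move down to (8,5)
Step 10: at (8,5) — EXIT via bottom edge, pos 5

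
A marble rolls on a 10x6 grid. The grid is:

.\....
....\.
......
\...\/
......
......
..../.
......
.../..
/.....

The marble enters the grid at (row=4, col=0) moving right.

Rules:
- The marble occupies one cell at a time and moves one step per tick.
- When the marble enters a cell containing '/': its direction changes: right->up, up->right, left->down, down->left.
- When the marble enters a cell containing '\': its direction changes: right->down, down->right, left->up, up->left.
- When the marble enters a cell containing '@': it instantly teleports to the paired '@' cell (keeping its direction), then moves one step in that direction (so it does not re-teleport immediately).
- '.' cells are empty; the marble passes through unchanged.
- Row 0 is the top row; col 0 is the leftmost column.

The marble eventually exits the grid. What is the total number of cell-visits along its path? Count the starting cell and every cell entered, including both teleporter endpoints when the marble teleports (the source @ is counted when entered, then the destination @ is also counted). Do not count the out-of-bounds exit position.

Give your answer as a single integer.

Answer: 6

Derivation:
Step 1: enter (4,0), '.' pass, move right to (4,1)
Step 2: enter (4,1), '.' pass, move right to (4,2)
Step 3: enter (4,2), '.' pass, move right to (4,3)
Step 4: enter (4,3), '.' pass, move right to (4,4)
Step 5: enter (4,4), '.' pass, move right to (4,5)
Step 6: enter (4,5), '.' pass, move right to (4,6)
Step 7: at (4,6) — EXIT via right edge, pos 4
Path length (cell visits): 6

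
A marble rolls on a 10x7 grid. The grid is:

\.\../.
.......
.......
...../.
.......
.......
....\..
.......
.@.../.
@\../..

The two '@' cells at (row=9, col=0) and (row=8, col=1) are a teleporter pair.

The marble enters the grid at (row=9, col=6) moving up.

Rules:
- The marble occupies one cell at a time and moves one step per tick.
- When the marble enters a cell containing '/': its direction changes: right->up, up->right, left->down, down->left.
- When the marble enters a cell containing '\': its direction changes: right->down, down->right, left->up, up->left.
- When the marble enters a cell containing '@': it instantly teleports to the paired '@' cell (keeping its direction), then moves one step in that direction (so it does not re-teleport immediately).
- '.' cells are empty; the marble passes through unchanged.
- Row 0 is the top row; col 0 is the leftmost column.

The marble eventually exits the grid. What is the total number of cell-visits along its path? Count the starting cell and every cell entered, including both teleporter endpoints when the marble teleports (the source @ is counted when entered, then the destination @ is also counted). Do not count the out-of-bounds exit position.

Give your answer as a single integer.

Step 1: enter (9,6), '.' pass, move up to (8,6)
Step 2: enter (8,6), '.' pass, move up to (7,6)
Step 3: enter (7,6), '.' pass, move up to (6,6)
Step 4: enter (6,6), '.' pass, move up to (5,6)
Step 5: enter (5,6), '.' pass, move up to (4,6)
Step 6: enter (4,6), '.' pass, move up to (3,6)
Step 7: enter (3,6), '.' pass, move up to (2,6)
Step 8: enter (2,6), '.' pass, move up to (1,6)
Step 9: enter (1,6), '.' pass, move up to (0,6)
Step 10: enter (0,6), '.' pass, move up to (-1,6)
Step 11: at (-1,6) — EXIT via top edge, pos 6
Path length (cell visits): 10

Answer: 10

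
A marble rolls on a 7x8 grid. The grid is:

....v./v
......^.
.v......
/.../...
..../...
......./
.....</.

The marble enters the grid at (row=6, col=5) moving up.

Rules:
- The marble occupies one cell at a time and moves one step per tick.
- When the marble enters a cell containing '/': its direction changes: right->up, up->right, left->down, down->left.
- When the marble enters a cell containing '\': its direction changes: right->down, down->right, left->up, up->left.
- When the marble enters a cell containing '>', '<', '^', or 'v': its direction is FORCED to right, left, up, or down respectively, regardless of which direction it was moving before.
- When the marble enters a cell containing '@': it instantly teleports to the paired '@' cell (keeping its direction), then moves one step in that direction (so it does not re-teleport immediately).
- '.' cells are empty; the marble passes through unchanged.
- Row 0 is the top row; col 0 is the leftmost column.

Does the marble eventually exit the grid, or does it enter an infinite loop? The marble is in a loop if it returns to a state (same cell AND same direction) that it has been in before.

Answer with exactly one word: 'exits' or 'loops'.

Answer: exits

Derivation:
Step 1: enter (6,5), '<' forces up->left, move left to (6,4)
Step 2: enter (6,4), '.' pass, move left to (6,3)
Step 3: enter (6,3), '.' pass, move left to (6,2)
Step 4: enter (6,2), '.' pass, move left to (6,1)
Step 5: enter (6,1), '.' pass, move left to (6,0)
Step 6: enter (6,0), '.' pass, move left to (6,-1)
Step 7: at (6,-1) — EXIT via left edge, pos 6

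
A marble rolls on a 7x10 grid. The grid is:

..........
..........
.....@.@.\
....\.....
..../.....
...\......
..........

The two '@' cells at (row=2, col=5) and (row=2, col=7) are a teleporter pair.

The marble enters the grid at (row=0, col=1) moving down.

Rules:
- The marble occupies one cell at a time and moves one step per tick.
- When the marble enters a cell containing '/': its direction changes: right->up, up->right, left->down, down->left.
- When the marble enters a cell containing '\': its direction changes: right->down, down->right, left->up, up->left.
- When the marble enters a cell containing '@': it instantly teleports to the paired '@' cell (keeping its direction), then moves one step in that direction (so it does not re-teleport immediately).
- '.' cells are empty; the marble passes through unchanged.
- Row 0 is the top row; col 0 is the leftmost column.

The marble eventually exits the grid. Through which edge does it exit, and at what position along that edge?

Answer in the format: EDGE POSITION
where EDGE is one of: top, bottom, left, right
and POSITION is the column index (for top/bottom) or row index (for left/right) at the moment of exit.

Answer: bottom 1

Derivation:
Step 1: enter (0,1), '.' pass, move down to (1,1)
Step 2: enter (1,1), '.' pass, move down to (2,1)
Step 3: enter (2,1), '.' pass, move down to (3,1)
Step 4: enter (3,1), '.' pass, move down to (4,1)
Step 5: enter (4,1), '.' pass, move down to (5,1)
Step 6: enter (5,1), '.' pass, move down to (6,1)
Step 7: enter (6,1), '.' pass, move down to (7,1)
Step 8: at (7,1) — EXIT via bottom edge, pos 1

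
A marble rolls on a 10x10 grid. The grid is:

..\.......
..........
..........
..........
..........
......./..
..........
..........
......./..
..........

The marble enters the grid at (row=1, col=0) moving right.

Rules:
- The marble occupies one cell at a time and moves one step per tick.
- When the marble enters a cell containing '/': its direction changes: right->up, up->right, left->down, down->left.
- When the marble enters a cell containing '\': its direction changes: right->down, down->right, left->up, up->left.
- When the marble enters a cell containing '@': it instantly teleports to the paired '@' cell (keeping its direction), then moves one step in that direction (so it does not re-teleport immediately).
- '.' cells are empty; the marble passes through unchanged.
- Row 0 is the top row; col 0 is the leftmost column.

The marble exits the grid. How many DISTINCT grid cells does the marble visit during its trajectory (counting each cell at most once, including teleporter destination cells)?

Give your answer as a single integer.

Step 1: enter (1,0), '.' pass, move right to (1,1)
Step 2: enter (1,1), '.' pass, move right to (1,2)
Step 3: enter (1,2), '.' pass, move right to (1,3)
Step 4: enter (1,3), '.' pass, move right to (1,4)
Step 5: enter (1,4), '.' pass, move right to (1,5)
Step 6: enter (1,5), '.' pass, move right to (1,6)
Step 7: enter (1,6), '.' pass, move right to (1,7)
Step 8: enter (1,7), '.' pass, move right to (1,8)
Step 9: enter (1,8), '.' pass, move right to (1,9)
Step 10: enter (1,9), '.' pass, move right to (1,10)
Step 11: at (1,10) — EXIT via right edge, pos 1
Distinct cells visited: 10 (path length 10)

Answer: 10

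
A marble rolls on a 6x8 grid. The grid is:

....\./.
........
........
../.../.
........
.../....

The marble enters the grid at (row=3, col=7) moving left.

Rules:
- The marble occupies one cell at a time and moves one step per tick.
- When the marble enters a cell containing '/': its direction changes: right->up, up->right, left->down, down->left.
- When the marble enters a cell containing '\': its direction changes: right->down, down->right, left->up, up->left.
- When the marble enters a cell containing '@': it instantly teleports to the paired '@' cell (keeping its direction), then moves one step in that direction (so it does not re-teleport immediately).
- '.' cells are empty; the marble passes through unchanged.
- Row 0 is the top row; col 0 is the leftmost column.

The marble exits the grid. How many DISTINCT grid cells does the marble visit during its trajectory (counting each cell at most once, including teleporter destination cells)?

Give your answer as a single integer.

Step 1: enter (3,7), '.' pass, move left to (3,6)
Step 2: enter (3,6), '/' deflects left->down, move down to (4,6)
Step 3: enter (4,6), '.' pass, move down to (5,6)
Step 4: enter (5,6), '.' pass, move down to (6,6)
Step 5: at (6,6) — EXIT via bottom edge, pos 6
Distinct cells visited: 4 (path length 4)

Answer: 4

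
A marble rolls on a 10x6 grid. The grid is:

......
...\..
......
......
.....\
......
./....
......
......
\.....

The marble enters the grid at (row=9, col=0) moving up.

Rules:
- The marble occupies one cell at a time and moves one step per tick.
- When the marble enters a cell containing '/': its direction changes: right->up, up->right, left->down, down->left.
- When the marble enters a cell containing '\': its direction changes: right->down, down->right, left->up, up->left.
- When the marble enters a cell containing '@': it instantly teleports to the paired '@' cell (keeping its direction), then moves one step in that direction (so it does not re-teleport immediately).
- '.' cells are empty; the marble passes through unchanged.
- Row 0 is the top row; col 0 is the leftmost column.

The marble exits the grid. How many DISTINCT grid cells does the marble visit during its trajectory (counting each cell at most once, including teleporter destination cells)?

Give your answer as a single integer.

Step 1: enter (9,0), '\' deflects up->left, move left to (9,-1)
Step 2: at (9,-1) — EXIT via left edge, pos 9
Distinct cells visited: 1 (path length 1)

Answer: 1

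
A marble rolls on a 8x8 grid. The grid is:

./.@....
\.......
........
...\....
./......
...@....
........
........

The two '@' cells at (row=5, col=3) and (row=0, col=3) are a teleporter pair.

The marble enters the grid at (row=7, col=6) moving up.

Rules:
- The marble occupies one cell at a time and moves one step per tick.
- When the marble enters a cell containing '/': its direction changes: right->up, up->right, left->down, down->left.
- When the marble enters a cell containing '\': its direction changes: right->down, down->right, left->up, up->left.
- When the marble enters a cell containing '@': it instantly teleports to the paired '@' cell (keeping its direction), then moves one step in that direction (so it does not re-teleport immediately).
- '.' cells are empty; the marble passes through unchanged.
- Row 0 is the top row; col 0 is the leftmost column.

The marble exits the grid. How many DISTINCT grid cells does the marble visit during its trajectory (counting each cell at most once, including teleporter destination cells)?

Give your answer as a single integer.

Answer: 8

Derivation:
Step 1: enter (7,6), '.' pass, move up to (6,6)
Step 2: enter (6,6), '.' pass, move up to (5,6)
Step 3: enter (5,6), '.' pass, move up to (4,6)
Step 4: enter (4,6), '.' pass, move up to (3,6)
Step 5: enter (3,6), '.' pass, move up to (2,6)
Step 6: enter (2,6), '.' pass, move up to (1,6)
Step 7: enter (1,6), '.' pass, move up to (0,6)
Step 8: enter (0,6), '.' pass, move up to (-1,6)
Step 9: at (-1,6) — EXIT via top edge, pos 6
Distinct cells visited: 8 (path length 8)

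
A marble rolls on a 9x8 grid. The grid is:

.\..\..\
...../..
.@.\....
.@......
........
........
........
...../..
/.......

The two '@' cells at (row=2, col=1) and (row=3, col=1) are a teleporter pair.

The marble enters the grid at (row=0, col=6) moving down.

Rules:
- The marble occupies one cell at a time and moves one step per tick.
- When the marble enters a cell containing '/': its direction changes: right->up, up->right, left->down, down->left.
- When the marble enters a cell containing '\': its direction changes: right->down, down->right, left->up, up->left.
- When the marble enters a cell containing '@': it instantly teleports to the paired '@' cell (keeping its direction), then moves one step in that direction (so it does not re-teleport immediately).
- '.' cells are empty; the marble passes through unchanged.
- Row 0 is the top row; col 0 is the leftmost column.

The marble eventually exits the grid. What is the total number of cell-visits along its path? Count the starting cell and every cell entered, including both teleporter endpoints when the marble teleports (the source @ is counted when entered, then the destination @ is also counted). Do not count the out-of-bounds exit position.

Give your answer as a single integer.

Answer: 9

Derivation:
Step 1: enter (0,6), '.' pass, move down to (1,6)
Step 2: enter (1,6), '.' pass, move down to (2,6)
Step 3: enter (2,6), '.' pass, move down to (3,6)
Step 4: enter (3,6), '.' pass, move down to (4,6)
Step 5: enter (4,6), '.' pass, move down to (5,6)
Step 6: enter (5,6), '.' pass, move down to (6,6)
Step 7: enter (6,6), '.' pass, move down to (7,6)
Step 8: enter (7,6), '.' pass, move down to (8,6)
Step 9: enter (8,6), '.' pass, move down to (9,6)
Step 10: at (9,6) — EXIT via bottom edge, pos 6
Path length (cell visits): 9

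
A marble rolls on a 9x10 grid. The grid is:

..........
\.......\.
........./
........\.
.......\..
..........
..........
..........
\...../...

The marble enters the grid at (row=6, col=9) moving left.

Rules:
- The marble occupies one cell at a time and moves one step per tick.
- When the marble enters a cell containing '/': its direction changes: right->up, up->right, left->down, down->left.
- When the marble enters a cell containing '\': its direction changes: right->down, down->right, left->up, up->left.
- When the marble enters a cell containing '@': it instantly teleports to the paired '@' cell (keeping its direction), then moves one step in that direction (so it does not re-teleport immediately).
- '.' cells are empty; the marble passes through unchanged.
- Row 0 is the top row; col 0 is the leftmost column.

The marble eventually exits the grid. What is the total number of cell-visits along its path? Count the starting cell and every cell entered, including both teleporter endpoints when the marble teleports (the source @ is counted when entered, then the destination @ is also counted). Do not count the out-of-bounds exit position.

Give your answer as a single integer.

Answer: 10

Derivation:
Step 1: enter (6,9), '.' pass, move left to (6,8)
Step 2: enter (6,8), '.' pass, move left to (6,7)
Step 3: enter (6,7), '.' pass, move left to (6,6)
Step 4: enter (6,6), '.' pass, move left to (6,5)
Step 5: enter (6,5), '.' pass, move left to (6,4)
Step 6: enter (6,4), '.' pass, move left to (6,3)
Step 7: enter (6,3), '.' pass, move left to (6,2)
Step 8: enter (6,2), '.' pass, move left to (6,1)
Step 9: enter (6,1), '.' pass, move left to (6,0)
Step 10: enter (6,0), '.' pass, move left to (6,-1)
Step 11: at (6,-1) — EXIT via left edge, pos 6
Path length (cell visits): 10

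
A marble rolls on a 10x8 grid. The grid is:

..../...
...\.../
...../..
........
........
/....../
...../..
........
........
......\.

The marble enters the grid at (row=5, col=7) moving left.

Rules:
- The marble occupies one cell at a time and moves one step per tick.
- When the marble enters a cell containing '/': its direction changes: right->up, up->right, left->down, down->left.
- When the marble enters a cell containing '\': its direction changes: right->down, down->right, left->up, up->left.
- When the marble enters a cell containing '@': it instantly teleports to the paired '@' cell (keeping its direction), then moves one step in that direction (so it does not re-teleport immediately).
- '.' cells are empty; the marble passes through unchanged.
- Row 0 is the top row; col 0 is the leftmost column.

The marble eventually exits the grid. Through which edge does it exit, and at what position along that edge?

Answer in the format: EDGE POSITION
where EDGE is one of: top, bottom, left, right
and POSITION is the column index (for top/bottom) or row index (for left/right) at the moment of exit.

Answer: bottom 7

Derivation:
Step 1: enter (5,7), '/' deflects left->down, move down to (6,7)
Step 2: enter (6,7), '.' pass, move down to (7,7)
Step 3: enter (7,7), '.' pass, move down to (8,7)
Step 4: enter (8,7), '.' pass, move down to (9,7)
Step 5: enter (9,7), '.' pass, move down to (10,7)
Step 6: at (10,7) — EXIT via bottom edge, pos 7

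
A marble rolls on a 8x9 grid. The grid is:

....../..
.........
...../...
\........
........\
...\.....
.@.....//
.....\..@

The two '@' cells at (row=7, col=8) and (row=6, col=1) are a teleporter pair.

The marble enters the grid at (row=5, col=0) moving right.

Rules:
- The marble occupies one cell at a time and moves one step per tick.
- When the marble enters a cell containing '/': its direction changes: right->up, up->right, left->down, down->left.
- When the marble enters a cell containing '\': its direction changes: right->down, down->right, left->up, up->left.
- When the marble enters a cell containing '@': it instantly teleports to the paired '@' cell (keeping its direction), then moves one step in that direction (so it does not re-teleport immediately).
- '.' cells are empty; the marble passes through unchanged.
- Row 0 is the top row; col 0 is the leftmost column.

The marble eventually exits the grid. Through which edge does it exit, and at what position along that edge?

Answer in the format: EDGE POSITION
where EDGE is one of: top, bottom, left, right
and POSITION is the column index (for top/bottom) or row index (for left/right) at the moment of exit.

Answer: bottom 3

Derivation:
Step 1: enter (5,0), '.' pass, move right to (5,1)
Step 2: enter (5,1), '.' pass, move right to (5,2)
Step 3: enter (5,2), '.' pass, move right to (5,3)
Step 4: enter (5,3), '\' deflects right->down, move down to (6,3)
Step 5: enter (6,3), '.' pass, move down to (7,3)
Step 6: enter (7,3), '.' pass, move down to (8,3)
Step 7: at (8,3) — EXIT via bottom edge, pos 3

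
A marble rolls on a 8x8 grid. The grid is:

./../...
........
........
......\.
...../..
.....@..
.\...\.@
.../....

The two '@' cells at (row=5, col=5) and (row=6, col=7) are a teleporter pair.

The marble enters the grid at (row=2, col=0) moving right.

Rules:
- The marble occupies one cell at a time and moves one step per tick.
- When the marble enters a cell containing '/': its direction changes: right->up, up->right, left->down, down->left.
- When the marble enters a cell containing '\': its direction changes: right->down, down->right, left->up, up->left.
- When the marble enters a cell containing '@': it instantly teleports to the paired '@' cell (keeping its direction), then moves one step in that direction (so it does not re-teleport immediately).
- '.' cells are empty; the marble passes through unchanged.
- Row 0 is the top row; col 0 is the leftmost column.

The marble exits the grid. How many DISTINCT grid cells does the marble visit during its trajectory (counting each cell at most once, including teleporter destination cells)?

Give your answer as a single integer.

Answer: 8

Derivation:
Step 1: enter (2,0), '.' pass, move right to (2,1)
Step 2: enter (2,1), '.' pass, move right to (2,2)
Step 3: enter (2,2), '.' pass, move right to (2,3)
Step 4: enter (2,3), '.' pass, move right to (2,4)
Step 5: enter (2,4), '.' pass, move right to (2,5)
Step 6: enter (2,5), '.' pass, move right to (2,6)
Step 7: enter (2,6), '.' pass, move right to (2,7)
Step 8: enter (2,7), '.' pass, move right to (2,8)
Step 9: at (2,8) — EXIT via right edge, pos 2
Distinct cells visited: 8 (path length 8)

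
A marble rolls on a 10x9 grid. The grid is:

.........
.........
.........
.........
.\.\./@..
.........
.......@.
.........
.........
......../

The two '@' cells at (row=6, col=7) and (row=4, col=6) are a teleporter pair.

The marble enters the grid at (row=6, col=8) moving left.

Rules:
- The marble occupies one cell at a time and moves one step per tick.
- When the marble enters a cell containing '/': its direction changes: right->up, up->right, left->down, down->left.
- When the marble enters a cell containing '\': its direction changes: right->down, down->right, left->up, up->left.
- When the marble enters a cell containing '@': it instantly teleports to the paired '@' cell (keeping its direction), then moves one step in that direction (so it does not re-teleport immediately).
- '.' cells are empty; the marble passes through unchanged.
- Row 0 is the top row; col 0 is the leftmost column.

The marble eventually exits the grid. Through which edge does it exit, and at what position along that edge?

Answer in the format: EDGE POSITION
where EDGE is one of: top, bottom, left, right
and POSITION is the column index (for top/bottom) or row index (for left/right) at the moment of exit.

Answer: bottom 5

Derivation:
Step 1: enter (6,8), '.' pass, move left to (6,7)
Step 2: enter (6,7), '@' teleport (6,7)->(4,6), also enter (4,6), move left to (4,5)
Step 3: enter (4,5), '/' deflects left->down, move down to (5,5)
Step 4: enter (5,5), '.' pass, move down to (6,5)
Step 5: enter (6,5), '.' pass, move down to (7,5)
Step 6: enter (7,5), '.' pass, move down to (8,5)
Step 7: enter (8,5), '.' pass, move down to (9,5)
Step 8: enter (9,5), '.' pass, move down to (10,5)
Step 9: at (10,5) — EXIT via bottom edge, pos 5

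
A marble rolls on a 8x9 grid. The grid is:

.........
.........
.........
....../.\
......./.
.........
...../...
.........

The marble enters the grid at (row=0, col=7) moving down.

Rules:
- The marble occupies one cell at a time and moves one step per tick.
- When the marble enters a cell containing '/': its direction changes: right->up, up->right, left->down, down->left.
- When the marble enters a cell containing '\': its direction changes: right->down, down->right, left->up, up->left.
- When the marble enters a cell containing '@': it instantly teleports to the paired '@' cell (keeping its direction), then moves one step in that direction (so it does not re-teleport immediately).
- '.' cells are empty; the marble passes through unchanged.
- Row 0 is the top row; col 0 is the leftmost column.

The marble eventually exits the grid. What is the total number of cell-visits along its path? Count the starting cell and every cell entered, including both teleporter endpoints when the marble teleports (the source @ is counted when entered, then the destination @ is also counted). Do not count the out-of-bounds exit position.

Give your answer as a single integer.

Answer: 12

Derivation:
Step 1: enter (0,7), '.' pass, move down to (1,7)
Step 2: enter (1,7), '.' pass, move down to (2,7)
Step 3: enter (2,7), '.' pass, move down to (3,7)
Step 4: enter (3,7), '.' pass, move down to (4,7)
Step 5: enter (4,7), '/' deflects down->left, move left to (4,6)
Step 6: enter (4,6), '.' pass, move left to (4,5)
Step 7: enter (4,5), '.' pass, move left to (4,4)
Step 8: enter (4,4), '.' pass, move left to (4,3)
Step 9: enter (4,3), '.' pass, move left to (4,2)
Step 10: enter (4,2), '.' pass, move left to (4,1)
Step 11: enter (4,1), '.' pass, move left to (4,0)
Step 12: enter (4,0), '.' pass, move left to (4,-1)
Step 13: at (4,-1) — EXIT via left edge, pos 4
Path length (cell visits): 12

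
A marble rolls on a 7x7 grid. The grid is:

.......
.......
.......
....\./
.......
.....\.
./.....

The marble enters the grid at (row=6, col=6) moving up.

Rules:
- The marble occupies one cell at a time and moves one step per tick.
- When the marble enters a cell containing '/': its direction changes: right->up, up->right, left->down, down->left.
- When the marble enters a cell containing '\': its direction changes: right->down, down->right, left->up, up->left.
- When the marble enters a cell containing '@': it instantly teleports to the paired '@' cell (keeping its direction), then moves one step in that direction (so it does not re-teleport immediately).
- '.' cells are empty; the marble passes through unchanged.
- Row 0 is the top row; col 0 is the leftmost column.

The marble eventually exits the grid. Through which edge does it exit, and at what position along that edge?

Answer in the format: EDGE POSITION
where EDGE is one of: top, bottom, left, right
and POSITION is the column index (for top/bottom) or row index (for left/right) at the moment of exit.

Answer: right 3

Derivation:
Step 1: enter (6,6), '.' pass, move up to (5,6)
Step 2: enter (5,6), '.' pass, move up to (4,6)
Step 3: enter (4,6), '.' pass, move up to (3,6)
Step 4: enter (3,6), '/' deflects up->right, move right to (3,7)
Step 5: at (3,7) — EXIT via right edge, pos 3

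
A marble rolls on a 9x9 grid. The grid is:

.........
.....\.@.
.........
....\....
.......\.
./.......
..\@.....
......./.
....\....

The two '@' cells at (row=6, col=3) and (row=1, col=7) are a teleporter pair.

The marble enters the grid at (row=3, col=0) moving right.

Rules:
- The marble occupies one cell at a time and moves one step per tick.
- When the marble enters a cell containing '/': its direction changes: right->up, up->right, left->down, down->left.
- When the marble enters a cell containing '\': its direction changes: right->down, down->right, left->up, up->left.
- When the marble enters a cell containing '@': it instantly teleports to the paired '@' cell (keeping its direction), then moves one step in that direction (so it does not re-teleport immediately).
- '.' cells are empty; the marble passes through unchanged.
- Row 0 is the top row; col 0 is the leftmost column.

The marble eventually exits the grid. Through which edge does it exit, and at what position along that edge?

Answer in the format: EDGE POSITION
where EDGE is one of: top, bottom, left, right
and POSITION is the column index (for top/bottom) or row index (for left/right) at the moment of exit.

Answer: right 8

Derivation:
Step 1: enter (3,0), '.' pass, move right to (3,1)
Step 2: enter (3,1), '.' pass, move right to (3,2)
Step 3: enter (3,2), '.' pass, move right to (3,3)
Step 4: enter (3,3), '.' pass, move right to (3,4)
Step 5: enter (3,4), '\' deflects right->down, move down to (4,4)
Step 6: enter (4,4), '.' pass, move down to (5,4)
Step 7: enter (5,4), '.' pass, move down to (6,4)
Step 8: enter (6,4), '.' pass, move down to (7,4)
Step 9: enter (7,4), '.' pass, move down to (8,4)
Step 10: enter (8,4), '\' deflects down->right, move right to (8,5)
Step 11: enter (8,5), '.' pass, move right to (8,6)
Step 12: enter (8,6), '.' pass, move right to (8,7)
Step 13: enter (8,7), '.' pass, move right to (8,8)
Step 14: enter (8,8), '.' pass, move right to (8,9)
Step 15: at (8,9) — EXIT via right edge, pos 8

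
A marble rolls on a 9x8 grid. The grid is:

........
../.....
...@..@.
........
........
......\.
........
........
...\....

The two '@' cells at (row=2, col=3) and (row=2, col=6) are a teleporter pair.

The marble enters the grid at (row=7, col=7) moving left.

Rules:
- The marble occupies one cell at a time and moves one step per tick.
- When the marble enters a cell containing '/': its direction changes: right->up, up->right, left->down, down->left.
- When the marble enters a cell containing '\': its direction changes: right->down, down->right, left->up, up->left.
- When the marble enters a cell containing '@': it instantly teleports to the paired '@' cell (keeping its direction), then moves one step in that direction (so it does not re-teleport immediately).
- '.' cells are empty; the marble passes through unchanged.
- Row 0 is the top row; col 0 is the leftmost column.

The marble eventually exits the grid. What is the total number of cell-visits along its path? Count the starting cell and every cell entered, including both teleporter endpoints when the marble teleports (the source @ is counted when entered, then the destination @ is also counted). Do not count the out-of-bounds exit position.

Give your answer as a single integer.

Step 1: enter (7,7), '.' pass, move left to (7,6)
Step 2: enter (7,6), '.' pass, move left to (7,5)
Step 3: enter (7,5), '.' pass, move left to (7,4)
Step 4: enter (7,4), '.' pass, move left to (7,3)
Step 5: enter (7,3), '.' pass, move left to (7,2)
Step 6: enter (7,2), '.' pass, move left to (7,1)
Step 7: enter (7,1), '.' pass, move left to (7,0)
Step 8: enter (7,0), '.' pass, move left to (7,-1)
Step 9: at (7,-1) — EXIT via left edge, pos 7
Path length (cell visits): 8

Answer: 8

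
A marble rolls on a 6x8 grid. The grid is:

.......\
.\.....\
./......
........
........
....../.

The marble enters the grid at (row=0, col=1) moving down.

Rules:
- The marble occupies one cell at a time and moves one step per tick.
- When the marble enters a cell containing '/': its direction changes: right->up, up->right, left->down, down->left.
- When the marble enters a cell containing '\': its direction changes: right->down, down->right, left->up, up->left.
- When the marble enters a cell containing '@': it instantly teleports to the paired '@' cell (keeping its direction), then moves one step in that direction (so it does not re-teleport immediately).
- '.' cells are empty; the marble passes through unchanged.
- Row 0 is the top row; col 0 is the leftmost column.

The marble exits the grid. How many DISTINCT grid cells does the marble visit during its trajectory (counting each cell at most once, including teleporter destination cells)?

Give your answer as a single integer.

Answer: 12

Derivation:
Step 1: enter (0,1), '.' pass, move down to (1,1)
Step 2: enter (1,1), '\' deflects down->right, move right to (1,2)
Step 3: enter (1,2), '.' pass, move right to (1,3)
Step 4: enter (1,3), '.' pass, move right to (1,4)
Step 5: enter (1,4), '.' pass, move right to (1,5)
Step 6: enter (1,5), '.' pass, move right to (1,6)
Step 7: enter (1,6), '.' pass, move right to (1,7)
Step 8: enter (1,7), '\' deflects right->down, move down to (2,7)
Step 9: enter (2,7), '.' pass, move down to (3,7)
Step 10: enter (3,7), '.' pass, move down to (4,7)
Step 11: enter (4,7), '.' pass, move down to (5,7)
Step 12: enter (5,7), '.' pass, move down to (6,7)
Step 13: at (6,7) — EXIT via bottom edge, pos 7
Distinct cells visited: 12 (path length 12)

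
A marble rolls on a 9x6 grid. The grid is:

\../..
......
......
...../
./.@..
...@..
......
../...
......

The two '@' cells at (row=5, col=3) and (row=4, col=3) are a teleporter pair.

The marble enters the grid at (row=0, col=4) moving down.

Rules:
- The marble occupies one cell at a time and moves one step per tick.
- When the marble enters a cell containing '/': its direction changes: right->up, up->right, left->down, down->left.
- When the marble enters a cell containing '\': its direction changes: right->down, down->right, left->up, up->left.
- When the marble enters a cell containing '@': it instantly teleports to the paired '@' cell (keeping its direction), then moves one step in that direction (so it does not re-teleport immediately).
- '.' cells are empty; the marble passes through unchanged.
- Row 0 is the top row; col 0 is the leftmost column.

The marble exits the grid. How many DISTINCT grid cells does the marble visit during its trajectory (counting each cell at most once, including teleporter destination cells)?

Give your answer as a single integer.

Answer: 9

Derivation:
Step 1: enter (0,4), '.' pass, move down to (1,4)
Step 2: enter (1,4), '.' pass, move down to (2,4)
Step 3: enter (2,4), '.' pass, move down to (3,4)
Step 4: enter (3,4), '.' pass, move down to (4,4)
Step 5: enter (4,4), '.' pass, move down to (5,4)
Step 6: enter (5,4), '.' pass, move down to (6,4)
Step 7: enter (6,4), '.' pass, move down to (7,4)
Step 8: enter (7,4), '.' pass, move down to (8,4)
Step 9: enter (8,4), '.' pass, move down to (9,4)
Step 10: at (9,4) — EXIT via bottom edge, pos 4
Distinct cells visited: 9 (path length 9)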